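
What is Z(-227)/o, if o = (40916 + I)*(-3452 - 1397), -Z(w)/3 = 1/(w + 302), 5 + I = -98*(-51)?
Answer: 1/5565318525 ≈ 1.7968e-10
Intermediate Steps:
I = 4993 (I = -5 - 98*(-51) = -5 + 4998 = 4993)
Z(w) = -3/(302 + w) (Z(w) = -3/(w + 302) = -3/(302 + w))
o = -222612741 (o = (40916 + 4993)*(-3452 - 1397) = 45909*(-4849) = -222612741)
Z(-227)/o = -3/(302 - 227)/(-222612741) = -3/75*(-1/222612741) = -3*1/75*(-1/222612741) = -1/25*(-1/222612741) = 1/5565318525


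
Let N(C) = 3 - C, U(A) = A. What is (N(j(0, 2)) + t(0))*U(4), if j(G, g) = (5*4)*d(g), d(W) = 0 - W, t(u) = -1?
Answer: 168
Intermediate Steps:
d(W) = -W
j(G, g) = -20*g (j(G, g) = (5*4)*(-g) = 20*(-g) = -20*g)
(N(j(0, 2)) + t(0))*U(4) = ((3 - (-20)*2) - 1)*4 = ((3 - 1*(-40)) - 1)*4 = ((3 + 40) - 1)*4 = (43 - 1)*4 = 42*4 = 168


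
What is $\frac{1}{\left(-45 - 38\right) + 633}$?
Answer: $\frac{1}{550} \approx 0.0018182$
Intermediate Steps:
$\frac{1}{\left(-45 - 38\right) + 633} = \frac{1}{-83 + 633} = \frac{1}{550}$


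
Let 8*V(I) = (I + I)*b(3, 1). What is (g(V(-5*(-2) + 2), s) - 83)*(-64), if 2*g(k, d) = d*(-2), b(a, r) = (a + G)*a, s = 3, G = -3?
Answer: 5504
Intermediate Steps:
b(a, r) = a*(-3 + a) (b(a, r) = (a - 3)*a = (-3 + a)*a = a*(-3 + a))
V(I) = 0 (V(I) = ((I + I)*(3*(-3 + 3)))/8 = ((2*I)*(3*0))/8 = ((2*I)*0)/8 = (1/8)*0 = 0)
g(k, d) = -d (g(k, d) = (d*(-2))/2 = (-2*d)/2 = -d)
(g(V(-5*(-2) + 2), s) - 83)*(-64) = (-1*3 - 83)*(-64) = (-3 - 83)*(-64) = -86*(-64) = 5504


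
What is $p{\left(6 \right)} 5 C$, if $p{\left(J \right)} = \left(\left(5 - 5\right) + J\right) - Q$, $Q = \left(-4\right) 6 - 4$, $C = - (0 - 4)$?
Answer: $680$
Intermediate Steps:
$C = 4$ ($C = \left(-1\right) \left(-4\right) = 4$)
$Q = -28$ ($Q = -24 - 4 = -28$)
$p{\left(J \right)} = 28 + J$ ($p{\left(J \right)} = \left(\left(5 - 5\right) + J\right) - -28 = \left(0 + J\right) + 28 = J + 28 = 28 + J$)
$p{\left(6 \right)} 5 C = \left(28 + 6\right) 5 \cdot 4 = 34 \cdot 5 \cdot 4 = 170 \cdot 4 = 680$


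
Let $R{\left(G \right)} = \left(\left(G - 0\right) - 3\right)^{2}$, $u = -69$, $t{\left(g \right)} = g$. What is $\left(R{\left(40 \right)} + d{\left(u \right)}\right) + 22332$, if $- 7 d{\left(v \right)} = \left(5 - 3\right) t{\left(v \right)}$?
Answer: $\frac{166045}{7} \approx 23721.0$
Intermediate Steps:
$R{\left(G \right)} = \left(-3 + G\right)^{2}$ ($R{\left(G \right)} = \left(\left(G + 0\right) - 3\right)^{2} = \left(G - 3\right)^{2} = \left(-3 + G\right)^{2}$)
$d{\left(v \right)} = - \frac{2 v}{7}$ ($d{\left(v \right)} = - \frac{\left(5 - 3\right) v}{7} = - \frac{2 v}{7}$)
$\left(R{\left(40 \right)} + d{\left(u \right)}\right) + 22332 = \left(\left(-3 + 40\right)^{2} - - \frac{138}{7}\right) + 22332 = \left(37^{2} + \frac{138}{7}\right) + 22332 = \left(1369 + \frac{138}{7}\right) + 22332 = \frac{9721}{7} + 22332 = \frac{166045}{7}$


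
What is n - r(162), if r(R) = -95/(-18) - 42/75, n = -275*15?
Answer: -1858373/450 ≈ -4129.7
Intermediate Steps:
n = -4125
r(R) = 2123/450 (r(R) = -95*(-1/18) - 42*1/75 = 95/18 - 14/25 = 2123/450)
n - r(162) = -4125 - 1*2123/450 = -4125 - 2123/450 = -1858373/450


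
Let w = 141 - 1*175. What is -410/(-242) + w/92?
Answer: 7373/5566 ≈ 1.3246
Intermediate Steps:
w = -34 (w = 141 - 175 = -34)
-410/(-242) + w/92 = -410/(-242) - 34/92 = -410*(-1/242) - 34*1/92 = 205/121 - 17/46 = 7373/5566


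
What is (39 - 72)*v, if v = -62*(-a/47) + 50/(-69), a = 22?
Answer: -1009426/1081 ≈ -933.79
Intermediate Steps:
v = 91766/3243 (v = -62/((-47/22)) + 50/(-69) = -62/((-47*1/22)) + 50*(-1/69) = -62/(-47/22) - 50/69 = -62*(-22/47) - 50/69 = 1364/47 - 50/69 = 91766/3243 ≈ 28.297)
(39 - 72)*v = (39 - 72)*(91766/3243) = -33*91766/3243 = -1009426/1081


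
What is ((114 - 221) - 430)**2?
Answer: 288369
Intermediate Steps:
((114 - 221) - 430)**2 = (-107 - 430)**2 = (-537)**2 = 288369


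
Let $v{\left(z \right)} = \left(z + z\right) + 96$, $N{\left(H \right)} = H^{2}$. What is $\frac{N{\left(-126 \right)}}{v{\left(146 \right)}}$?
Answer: $\frac{3969}{97} \approx 40.918$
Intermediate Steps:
$v{\left(z \right)} = 96 + 2 z$ ($v{\left(z \right)} = 2 z + 96 = 96 + 2 z$)
$\frac{N{\left(-126 \right)}}{v{\left(146 \right)}} = \frac{\left(-126\right)^{2}}{96 + 2 \cdot 146} = \frac{15876}{96 + 292} = \frac{15876}{388} = 15876 \cdot \frac{1}{388} = \frac{3969}{97}$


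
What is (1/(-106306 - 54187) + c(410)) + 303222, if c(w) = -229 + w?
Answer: 48694057678/160493 ≈ 3.0340e+5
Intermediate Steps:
(1/(-106306 - 54187) + c(410)) + 303222 = (1/(-106306 - 54187) + (-229 + 410)) + 303222 = (1/(-160493) + 181) + 303222 = (-1/160493 + 181) + 303222 = 29049232/160493 + 303222 = 48694057678/160493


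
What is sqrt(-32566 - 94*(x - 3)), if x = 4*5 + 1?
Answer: I*sqrt(34258) ≈ 185.09*I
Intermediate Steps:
x = 21 (x = 20 + 1 = 21)
sqrt(-32566 - 94*(x - 3)) = sqrt(-32566 - 94*(21 - 3)) = sqrt(-32566 - 94*18) = sqrt(-32566 - 1692) = sqrt(-34258) = I*sqrt(34258)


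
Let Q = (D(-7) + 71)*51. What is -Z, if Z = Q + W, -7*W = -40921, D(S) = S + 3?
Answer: -64840/7 ≈ -9262.9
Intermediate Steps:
D(S) = 3 + S
Q = 3417 (Q = ((3 - 7) + 71)*51 = (-4 + 71)*51 = 67*51 = 3417)
W = 40921/7 (W = -1/7*(-40921) = 40921/7 ≈ 5845.9)
Z = 64840/7 (Z = 3417 + 40921/7 = 64840/7 ≈ 9262.9)
-Z = -1*64840/7 = -64840/7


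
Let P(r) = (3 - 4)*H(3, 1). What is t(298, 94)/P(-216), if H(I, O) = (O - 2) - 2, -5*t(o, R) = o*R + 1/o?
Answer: -8347577/4470 ≈ -1867.5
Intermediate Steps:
t(o, R) = -1/(5*o) - R*o/5 (t(o, R) = -(o*R + 1/o)/5 = -(R*o + 1/o)/5 = -(1/o + R*o)/5 = -1/(5*o) - R*o/5)
H(I, O) = -4 + O (H(I, O) = (-2 + O) - 2 = -4 + O)
P(r) = 3 (P(r) = (3 - 4)*(-4 + 1) = -1*(-3) = 3)
t(298, 94)/P(-216) = ((⅕)*(-1 - 1*94*298²)/298)/3 = ((⅕)*(1/298)*(-1 - 1*94*88804))*(⅓) = ((⅕)*(1/298)*(-1 - 8347576))*(⅓) = ((⅕)*(1/298)*(-8347577))*(⅓) = -8347577/1490*⅓ = -8347577/4470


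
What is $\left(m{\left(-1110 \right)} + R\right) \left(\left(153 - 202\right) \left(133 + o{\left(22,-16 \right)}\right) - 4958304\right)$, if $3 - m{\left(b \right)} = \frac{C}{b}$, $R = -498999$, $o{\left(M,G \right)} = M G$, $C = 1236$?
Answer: $\frac{456730521090942}{185} \approx 2.4688 \cdot 10^{12}$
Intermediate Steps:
$o{\left(M,G \right)} = G M$
$m{\left(b \right)} = 3 - \frac{1236}{b}$
$\left(m{\left(-1110 \right)} + R\right) \left(\left(153 - 202\right) \left(133 + o{\left(22,-16 \right)}\right) - 4958304\right) = \left(\left(3 - \frac{1236}{-1110}\right) - 498999\right) \left(\left(153 - 202\right) \left(133 - 352\right) - 4958304\right) = \left(\left(3 - - \frac{206}{185}\right) - 498999\right) \left(- 49 \left(133 - 352\right) - 4958304\right) = \left(\left(3 + \frac{206}{185}\right) - 498999\right) \left(\left(-49\right) \left(-219\right) - 4958304\right) = \left(\frac{761}{185} - 498999\right) \left(10731 - 4958304\right) = \left(- \frac{92314054}{185}\right) \left(-4947573\right) = \frac{456730521090942}{185}$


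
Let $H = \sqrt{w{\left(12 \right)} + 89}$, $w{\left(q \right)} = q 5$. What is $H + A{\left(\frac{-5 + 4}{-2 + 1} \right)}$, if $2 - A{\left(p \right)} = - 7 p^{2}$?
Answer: $9 + \sqrt{149} \approx 21.207$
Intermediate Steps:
$w{\left(q \right)} = 5 q$
$A{\left(p \right)} = 2 + 7 p^{2}$ ($A{\left(p \right)} = 2 - - 7 p^{2} = 2 + 7 p^{2}$)
$H = \sqrt{149}$ ($H = \sqrt{5 \cdot 12 + 89} = \sqrt{60 + 89} = \sqrt{149} \approx 12.207$)
$H + A{\left(\frac{-5 + 4}{-2 + 1} \right)} = \sqrt{149} + \left(2 + 7 \left(\frac{-5 + 4}{-2 + 1}\right)^{2}\right) = \sqrt{149} + \left(2 + 7 \left(- \frac{1}{-1}\right)^{2}\right) = \sqrt{149} + \left(2 + 7 \left(\left(-1\right) \left(-1\right)\right)^{2}\right) = \sqrt{149} + \left(2 + 7 \cdot 1^{2}\right) = \sqrt{149} + \left(2 + 7 \cdot 1\right) = \sqrt{149} + \left(2 + 7\right) = \sqrt{149} + 9 = 9 + \sqrt{149}$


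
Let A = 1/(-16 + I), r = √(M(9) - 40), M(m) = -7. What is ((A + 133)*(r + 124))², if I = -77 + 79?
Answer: 53089247609/196 + 214725902*I*√47/49 ≈ 2.7086e+8 + 3.0043e+7*I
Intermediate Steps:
I = 2
r = I*√47 (r = √(-7 - 40) = √(-47) = I*√47 ≈ 6.8557*I)
A = -1/14 (A = 1/(-16 + 2) = 1/(-14) = -1/14 ≈ -0.071429)
((A + 133)*(r + 124))² = ((-1/14 + 133)*(I*√47 + 124))² = (1861*(124 + I*√47)/14)² = (115382/7 + 1861*I*√47/14)²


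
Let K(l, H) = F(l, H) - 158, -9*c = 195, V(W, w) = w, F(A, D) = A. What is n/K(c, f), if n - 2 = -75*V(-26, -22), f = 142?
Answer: -708/77 ≈ -9.1948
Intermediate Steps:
c = -65/3 (c = -1/9*195 = -65/3 ≈ -21.667)
K(l, H) = -158 + l (K(l, H) = l - 158 = -158 + l)
n = 1652 (n = 2 - 75*(-22) = 2 + 1650 = 1652)
n/K(c, f) = 1652/(-158 - 65/3) = 1652/(-539/3) = 1652*(-3/539) = -708/77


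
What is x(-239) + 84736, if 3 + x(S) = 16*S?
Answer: 80909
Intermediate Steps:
x(S) = -3 + 16*S
x(-239) + 84736 = (-3 + 16*(-239)) + 84736 = (-3 - 3824) + 84736 = -3827 + 84736 = 80909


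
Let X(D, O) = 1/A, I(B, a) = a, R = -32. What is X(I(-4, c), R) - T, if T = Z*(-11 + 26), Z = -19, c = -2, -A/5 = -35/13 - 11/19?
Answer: 1151647/4040 ≈ 285.06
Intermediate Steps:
A = 4040/247 (A = -5*(-35/13 - 11/19) = -5*(-808/247) = 4040/247 ≈ 16.356)
X(D, O) = 247/4040 (X(D, O) = 1/(4040/247) = 247/4040)
T = -285 (T = -19*(-11 + 26) = -19*15 = -285)
X(I(-4, c), R) - T = 247/4040 - 1*(-285) = 247/4040 + 285 = 1151647/4040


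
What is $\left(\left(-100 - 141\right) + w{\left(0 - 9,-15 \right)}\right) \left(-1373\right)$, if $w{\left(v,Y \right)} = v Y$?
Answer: $145538$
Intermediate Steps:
$w{\left(v,Y \right)} = Y v$
$\left(\left(-100 - 141\right) + w{\left(0 - 9,-15 \right)}\right) \left(-1373\right) = \left(\left(-100 - 141\right) - 15 \left(0 - 9\right)\right) \left(-1373\right) = \left(-241 - -135\right) \left(-1373\right) = \left(-241 + 135\right) \left(-1373\right) = \left(-106\right) \left(-1373\right) = 145538$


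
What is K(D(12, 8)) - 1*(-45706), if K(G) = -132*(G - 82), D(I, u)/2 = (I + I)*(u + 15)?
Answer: -89198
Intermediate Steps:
D(I, u) = 4*I*(15 + u) (D(I, u) = 2*((I + I)*(u + 15)) = 2*((2*I)*(15 + u)) = 2*(2*I*(15 + u)) = 4*I*(15 + u))
K(G) = 10824 - 132*G (K(G) = -132*(-82 + G) = 10824 - 132*G)
K(D(12, 8)) - 1*(-45706) = (10824 - 528*12*(15 + 8)) - 1*(-45706) = (10824 - 528*12*23) + 45706 = (10824 - 132*1104) + 45706 = (10824 - 145728) + 45706 = -134904 + 45706 = -89198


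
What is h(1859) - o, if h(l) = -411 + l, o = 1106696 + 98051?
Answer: -1203299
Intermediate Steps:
o = 1204747
h(1859) - o = (-411 + 1859) - 1*1204747 = 1448 - 1204747 = -1203299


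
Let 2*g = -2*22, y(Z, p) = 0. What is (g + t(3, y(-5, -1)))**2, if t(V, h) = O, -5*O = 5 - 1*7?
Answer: 11664/25 ≈ 466.56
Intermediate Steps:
g = -22 (g = (-2*22)/2 = (1/2)*(-44) = -22)
O = 2/5 (O = -(5 - 1*7)/5 = -(5 - 7)/5 = -1/5*(-2) = 2/5 ≈ 0.40000)
t(V, h) = 2/5
(g + t(3, y(-5, -1)))**2 = (-22 + 2/5)**2 = (-108/5)**2 = 11664/25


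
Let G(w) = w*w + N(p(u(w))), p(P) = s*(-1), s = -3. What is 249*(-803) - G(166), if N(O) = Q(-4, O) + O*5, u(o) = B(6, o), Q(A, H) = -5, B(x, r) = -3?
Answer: -227513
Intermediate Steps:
u(o) = -3
p(P) = 3 (p(P) = -3*(-1) = 3)
N(O) = -5 + 5*O (N(O) = -5 + O*5 = -5 + 5*O)
G(w) = 10 + w**2 (G(w) = w*w + (-5 + 5*3) = w**2 + (-5 + 15) = w**2 + 10 = 10 + w**2)
249*(-803) - G(166) = 249*(-803) - (10 + 166**2) = -199947 - (10 + 27556) = -199947 - 1*27566 = -199947 - 27566 = -227513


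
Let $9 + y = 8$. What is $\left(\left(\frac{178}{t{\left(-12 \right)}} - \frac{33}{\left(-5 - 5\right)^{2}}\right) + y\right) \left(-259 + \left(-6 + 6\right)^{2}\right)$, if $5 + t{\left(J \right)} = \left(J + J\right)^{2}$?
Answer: $\frac{15059037}{57100} \approx 263.73$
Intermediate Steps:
$t{\left(J \right)} = -5 + 4 J^{2}$ ($t{\left(J \right)} = -5 + \left(J + J\right)^{2} = -5 + \left(2 J\right)^{2} = -5 + 4 J^{2}$)
$y = -1$ ($y = -9 + 8 = -1$)
$\left(\left(\frac{178}{t{\left(-12 \right)}} - \frac{33}{\left(-5 - 5\right)^{2}}\right) + y\right) \left(-259 + \left(-6 + 6\right)^{2}\right) = \left(\left(\frac{178}{-5 + 4 \left(-12\right)^{2}} - \frac{33}{\left(-5 - 5\right)^{2}}\right) - 1\right) \left(-259 + \left(-6 + 6\right)^{2}\right) = \left(\left(\frac{178}{-5 + 4 \cdot 144} - \frac{33}{\left(-10\right)^{2}}\right) - 1\right) \left(-259 + 0^{2}\right) = \left(\left(\frac{178}{-5 + 576} - \frac{33}{100}\right) - 1\right) \left(-259 + 0\right) = \left(\left(\frac{178}{571} - \frac{33}{100}\right) - 1\right) \left(-259\right) = \left(- \frac{1043}{57100} - 1\right) \left(-259\right) = \left(- \frac{58143}{57100}\right) \left(-259\right) = \frac{15059037}{57100}$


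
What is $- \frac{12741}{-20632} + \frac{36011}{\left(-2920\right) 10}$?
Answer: $- \frac{46367719}{75306800} \approx -0.61572$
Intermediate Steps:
$- \frac{12741}{-20632} + \frac{36011}{\left(-2920\right) 10} = \left(-12741\right) \left(- \frac{1}{20632}\right) + \frac{36011}{-29200} = \frac{12741}{20632} + 36011 \left(- \frac{1}{29200}\right) = \frac{12741}{20632} - \frac{36011}{29200} = - \frac{46367719}{75306800}$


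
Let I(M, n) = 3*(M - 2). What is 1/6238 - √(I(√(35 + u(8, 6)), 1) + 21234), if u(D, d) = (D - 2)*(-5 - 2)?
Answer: 1/6238 - √(21228 + 3*I*√7) ≈ -145.7 - 0.027239*I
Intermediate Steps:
u(D, d) = 14 - 7*D (u(D, d) = (-2 + D)*(-7) = 14 - 7*D)
I(M, n) = -6 + 3*M (I(M, n) = 3*(-2 + M) = -6 + 3*M)
1/6238 - √(I(√(35 + u(8, 6)), 1) + 21234) = 1/6238 - √((-6 + 3*√(35 + (14 - 7*8))) + 21234) = 1/6238 - √((-6 + 3*√(35 + (14 - 56))) + 21234) = 1/6238 - √((-6 + 3*√(35 - 42)) + 21234) = 1/6238 - √((-6 + 3*√(-7)) + 21234) = 1/6238 - √((-6 + 3*(I*√7)) + 21234) = 1/6238 - √((-6 + 3*I*√7) + 21234) = 1/6238 - √(21228 + 3*I*√7)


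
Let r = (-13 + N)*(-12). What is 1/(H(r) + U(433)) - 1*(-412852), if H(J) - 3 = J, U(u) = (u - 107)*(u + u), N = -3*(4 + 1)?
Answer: 116694682061/282655 ≈ 4.1285e+5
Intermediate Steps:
N = -15 (N = -3*5 = -15)
U(u) = 2*u*(-107 + u) (U(u) = (-107 + u)*(2*u) = 2*u*(-107 + u))
r = 336 (r = (-13 - 15)*(-12) = -28*(-12) = 336)
H(J) = 3 + J
1/(H(r) + U(433)) - 1*(-412852) = 1/((3 + 336) + 2*433*(-107 + 433)) - 1*(-412852) = 1/(339 + 2*433*326) + 412852 = 1/(339 + 282316) + 412852 = 1/282655 + 412852 = 116694682061/282655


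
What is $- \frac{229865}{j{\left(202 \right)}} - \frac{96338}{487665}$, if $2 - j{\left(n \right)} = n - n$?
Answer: $- \frac{112097307901}{975330} \approx -1.1493 \cdot 10^{5}$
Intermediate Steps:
$j{\left(n \right)} = 2$ ($j{\left(n \right)} = 2 - \left(n - n\right) = 2 - 0 = 2 + 0 = 2$)
$- \frac{229865}{j{\left(202 \right)}} - \frac{96338}{487665} = - \frac{229865}{2} - \frac{96338}{487665} = - \frac{112097307901}{975330}$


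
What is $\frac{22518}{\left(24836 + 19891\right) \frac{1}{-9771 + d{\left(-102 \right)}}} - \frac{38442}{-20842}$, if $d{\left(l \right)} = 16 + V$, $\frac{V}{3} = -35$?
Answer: $- \frac{45350758263}{9139217} \approx -4962.2$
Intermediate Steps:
$V = -105$ ($V = 3 \left(-35\right) = -105$)
$d{\left(l \right)} = -89$ ($d{\left(l \right)} = 16 - 105 = -89$)
$\frac{22518}{\left(24836 + 19891\right) \frac{1}{-9771 + d{\left(-102 \right)}}} - \frac{38442}{-20842} = \frac{22518}{\left(24836 + 19891\right) \frac{1}{-9771 - 89}} - \frac{38442}{-20842} = \frac{22518}{44727 \frac{1}{-9860}} - - \frac{19221}{10421} = \frac{22518}{44727 \left(- \frac{1}{9860}\right)} + \frac{19221}{10421} = \frac{22518}{- \frac{2631}{580}} + \frac{19221}{10421} = 22518 \left(- \frac{580}{2631}\right) + \frac{19221}{10421} = - \frac{4353480}{877} + \frac{19221}{10421} = - \frac{45350758263}{9139217}$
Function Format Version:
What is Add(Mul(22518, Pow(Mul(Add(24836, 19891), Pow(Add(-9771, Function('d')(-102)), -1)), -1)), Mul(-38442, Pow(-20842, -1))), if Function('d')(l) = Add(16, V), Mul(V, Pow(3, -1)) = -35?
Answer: Rational(-45350758263, 9139217) ≈ -4962.2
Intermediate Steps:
V = -105 (V = Mul(3, -35) = -105)
Function('d')(l) = -89 (Function('d')(l) = Add(16, -105) = -89)
Add(Mul(22518, Pow(Mul(Add(24836, 19891), Pow(Add(-9771, Function('d')(-102)), -1)), -1)), Mul(-38442, Pow(-20842, -1))) = Add(Mul(22518, Pow(Mul(Add(24836, 19891), Pow(Add(-9771, -89), -1)), -1)), Mul(-38442, Pow(-20842, -1))) = Add(Mul(22518, Pow(Mul(44727, Pow(-9860, -1)), -1)), Mul(-38442, Rational(-1, 20842))) = Add(Mul(22518, Pow(Mul(44727, Rational(-1, 9860)), -1)), Rational(19221, 10421)) = Add(Mul(22518, Pow(Rational(-2631, 580), -1)), Rational(19221, 10421)) = Add(Mul(22518, Rational(-580, 2631)), Rational(19221, 10421)) = Add(Rational(-4353480, 877), Rational(19221, 10421)) = Rational(-45350758263, 9139217)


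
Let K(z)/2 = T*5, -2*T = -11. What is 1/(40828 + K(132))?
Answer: 1/40883 ≈ 2.4460e-5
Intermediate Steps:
T = 11/2 (T = -½*(-11) = 11/2 ≈ 5.5000)
K(z) = 55 (K(z) = 2*((11/2)*5) = 2*(55/2) = 55)
1/(40828 + K(132)) = 1/(40828 + 55) = 1/40883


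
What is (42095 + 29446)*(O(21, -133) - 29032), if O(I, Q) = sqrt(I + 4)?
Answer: -2076620607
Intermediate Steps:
O(I, Q) = sqrt(4 + I)
(42095 + 29446)*(O(21, -133) - 29032) = (42095 + 29446)*(sqrt(4 + 21) - 29032) = 71541*(sqrt(25) - 29032) = 71541*(5 - 29032) = 71541*(-29027) = -2076620607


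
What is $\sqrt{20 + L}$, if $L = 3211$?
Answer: $3 \sqrt{359} \approx 56.842$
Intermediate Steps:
$\sqrt{20 + L} = \sqrt{20 + 3211} = \sqrt{3231} = 3 \sqrt{359}$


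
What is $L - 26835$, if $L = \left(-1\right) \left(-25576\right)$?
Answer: $-1259$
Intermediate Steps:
$L = 25576$
$L - 26835 = 25576 - 26835 = -1259$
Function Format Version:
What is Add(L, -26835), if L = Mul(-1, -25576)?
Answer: -1259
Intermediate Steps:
L = 25576
Add(L, -26835) = Add(25576, -26835) = -1259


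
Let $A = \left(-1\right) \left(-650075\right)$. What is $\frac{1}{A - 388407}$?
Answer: $\frac{1}{261668} \approx 3.8216 \cdot 10^{-6}$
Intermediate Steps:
$A = 650075$
$\frac{1}{A - 388407} = \frac{1}{650075 - 388407} = \frac{1}{261668}$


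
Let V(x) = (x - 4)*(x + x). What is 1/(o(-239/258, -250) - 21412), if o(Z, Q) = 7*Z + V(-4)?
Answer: -258/5509457 ≈ -4.6829e-5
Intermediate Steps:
V(x) = 2*x*(-4 + x) (V(x) = (-4 + x)*(2*x) = 2*x*(-4 + x))
o(Z, Q) = 64 + 7*Z (o(Z, Q) = 7*Z + 2*(-4)*(-4 - 4) = 7*Z + 2*(-4)*(-8) = 7*Z + 64 = 64 + 7*Z)
1/(o(-239/258, -250) - 21412) = 1/((64 + 7*(-239/258)) - 21412) = 1/((64 - 1673/258) - 21412) = 1/(14839/258 - 21412) = 1/(-5509457/258) = -258/5509457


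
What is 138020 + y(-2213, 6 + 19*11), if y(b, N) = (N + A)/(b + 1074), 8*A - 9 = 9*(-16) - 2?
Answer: 1257636657/9112 ≈ 1.3802e+5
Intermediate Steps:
A = -137/8 (A = 9/8 + (9*(-16) - 2)/8 = 9/8 + (-144 - 2)/8 = 9/8 + (⅛)*(-146) = 9/8 - 73/4 = -137/8 ≈ -17.125)
y(b, N) = (-137/8 + N)/(1074 + b) (y(b, N) = (N - 137/8)/(b + 1074) = (-137/8 + N)/(1074 + b))
138020 + y(-2213, 6 + 19*11) = 138020 + (-137/8 + (6 + 19*11))/(1074 - 2213) = 138020 + (-137/8 + (6 + 209))/(-1139) = 138020 - (-137/8 + 215)/1139 = 138020 - 1/1139*1583/8 = 138020 - 1583/9112 = 1257636657/9112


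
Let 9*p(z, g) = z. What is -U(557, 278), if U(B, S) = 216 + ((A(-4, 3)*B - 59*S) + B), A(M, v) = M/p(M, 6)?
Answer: 10616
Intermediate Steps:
p(z, g) = z/9
A(M, v) = 9 (A(M, v) = M/((M/9)) = M*(9/M) = 9)
U(B, S) = 216 - 59*S + 10*B (U(B, S) = 216 + ((9*B - 59*S) + B) = 216 + ((-59*S + 9*B) + B) = 216 + (-59*S + 10*B) = 216 - 59*S + 10*B)
-U(557, 278) = -(216 - 59*278 + 10*557) = -(216 - 16402 + 5570) = -1*(-10616) = 10616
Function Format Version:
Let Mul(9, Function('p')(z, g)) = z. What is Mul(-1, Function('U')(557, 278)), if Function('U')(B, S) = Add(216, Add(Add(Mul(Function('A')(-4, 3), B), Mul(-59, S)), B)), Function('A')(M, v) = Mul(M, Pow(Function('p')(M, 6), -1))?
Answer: 10616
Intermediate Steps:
Function('p')(z, g) = Mul(Rational(1, 9), z)
Function('A')(M, v) = 9 (Function('A')(M, v) = Mul(M, Pow(Mul(Rational(1, 9), M), -1)) = Mul(M, Mul(9, Pow(M, -1))) = 9)
Function('U')(B, S) = Add(216, Mul(-59, S), Mul(10, B)) (Function('U')(B, S) = Add(216, Add(Add(Mul(9, B), Mul(-59, S)), B)) = Add(216, Add(Add(Mul(-59, S), Mul(9, B)), B)) = Add(216, Add(Mul(-59, S), Mul(10, B))) = Add(216, Mul(-59, S), Mul(10, B)))
Mul(-1, Function('U')(557, 278)) = Mul(-1, Add(216, Mul(-59, 278), Mul(10, 557))) = Mul(-1, Add(216, -16402, 5570)) = Mul(-1, -10616) = 10616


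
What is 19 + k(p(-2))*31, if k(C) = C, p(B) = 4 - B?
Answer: 205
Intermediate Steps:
19 + k(p(-2))*31 = 19 + (4 - 1*(-2))*31 = 19 + (4 + 2)*31 = 19 + 6*31 = 19 + 186 = 205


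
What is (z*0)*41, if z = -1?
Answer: 0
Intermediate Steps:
(z*0)*41 = -1*0*41 = 0*41 = 0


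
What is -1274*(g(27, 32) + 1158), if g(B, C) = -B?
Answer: -1440894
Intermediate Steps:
-1274*(g(27, 32) + 1158) = -1274*(-1*27 + 1158) = -1274*(-27 + 1158) = -1274*1131 = -1440894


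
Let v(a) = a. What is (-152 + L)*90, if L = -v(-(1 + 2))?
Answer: -13410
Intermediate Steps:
L = 3 (L = -(-1)*(1 + 2) = -(-1)*3 = -1*(-3) = 3)
(-152 + L)*90 = (-152 + 3)*90 = -149*90 = -13410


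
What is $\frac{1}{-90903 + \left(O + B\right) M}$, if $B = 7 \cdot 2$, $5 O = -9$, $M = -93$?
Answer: $- \frac{5}{460188} \approx -1.0865 \cdot 10^{-5}$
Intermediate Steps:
$O = - \frac{9}{5}$ ($O = \frac{1}{5} \left(-9\right) = - \frac{9}{5} \approx -1.8$)
$B = 14$
$\frac{1}{-90903 + \left(O + B\right) M} = \frac{1}{-90903 + \left(- \frac{9}{5} + 14\right) \left(-93\right)} = \frac{1}{-90903 + \frac{61}{5} \left(-93\right)} = \frac{1}{-90903 - \frac{5673}{5}} = \frac{1}{- \frac{460188}{5}} = - \frac{5}{460188}$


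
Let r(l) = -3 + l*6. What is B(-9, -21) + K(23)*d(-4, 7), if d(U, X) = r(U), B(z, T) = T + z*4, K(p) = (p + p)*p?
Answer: -28623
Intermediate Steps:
K(p) = 2*p² (K(p) = (2*p)*p = 2*p²)
B(z, T) = T + 4*z
r(l) = -3 + 6*l
d(U, X) = -3 + 6*U
B(-9, -21) + K(23)*d(-4, 7) = (-21 + 4*(-9)) + (2*23²)*(-3 + 6*(-4)) = (-21 - 36) + (2*529)*(-3 - 24) = -57 + 1058*(-27) = -57 - 28566 = -28623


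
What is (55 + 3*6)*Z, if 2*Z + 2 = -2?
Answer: -146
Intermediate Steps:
Z = -2 (Z = -1 + (½)*(-2) = -1 - 1 = -2)
(55 + 3*6)*Z = (55 + 3*6)*(-2) = (55 + 18)*(-2) = 73*(-2) = -146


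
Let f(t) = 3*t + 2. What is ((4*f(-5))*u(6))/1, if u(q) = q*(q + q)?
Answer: -3744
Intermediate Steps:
f(t) = 2 + 3*t
u(q) = 2*q² (u(q) = q*(2*q) = 2*q²)
((4*f(-5))*u(6))/1 = ((4*(2 + 3*(-5)))*(2*6²))/1 = ((4*(2 - 15))*(2*36))*1 = ((4*(-13))*72)*1 = -52*72*1 = -3744*1 = -3744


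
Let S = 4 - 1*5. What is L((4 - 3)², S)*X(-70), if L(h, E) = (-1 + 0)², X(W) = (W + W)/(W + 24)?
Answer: 70/23 ≈ 3.0435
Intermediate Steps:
S = -1 (S = 4 - 5 = -1)
X(W) = 2*W/(24 + W) (X(W) = (2*W)/(24 + W) = 2*W/(24 + W))
L(h, E) = 1 (L(h, E) = (-1)² = 1)
L((4 - 3)², S)*X(-70) = 1*(2*(-70)/(24 - 70)) = 1*(2*(-70)/(-46)) = 1*(2*(-70)*(-1/46)) = 1*(70/23) = 70/23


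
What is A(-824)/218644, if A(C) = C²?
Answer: 169744/54661 ≈ 3.1054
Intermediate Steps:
A(-824)/218644 = (-824)²/218644 = 678976*(1/218644) = 169744/54661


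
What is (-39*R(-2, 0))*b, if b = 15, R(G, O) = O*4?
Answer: 0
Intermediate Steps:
R(G, O) = 4*O
(-39*R(-2, 0))*b = -156*0*15 = -39*0*15 = 0*15 = 0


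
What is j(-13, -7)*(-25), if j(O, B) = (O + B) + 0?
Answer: 500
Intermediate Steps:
j(O, B) = B + O (j(O, B) = (B + O) + 0 = B + O)
j(-13, -7)*(-25) = (-7 - 13)*(-25) = -20*(-25) = 500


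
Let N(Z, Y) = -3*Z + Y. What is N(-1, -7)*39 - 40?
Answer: -196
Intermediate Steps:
N(Z, Y) = Y - 3*Z
N(-1, -7)*39 - 40 = (-7 - 3*(-1))*39 - 40 = (-7 + 3)*39 - 40 = -4*39 - 40 = -156 - 40 = -196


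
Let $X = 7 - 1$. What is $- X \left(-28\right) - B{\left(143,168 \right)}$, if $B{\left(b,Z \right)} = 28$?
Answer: $140$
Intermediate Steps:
$X = 6$
$- X \left(-28\right) - B{\left(143,168 \right)} = \left(-1\right) 6 \left(-28\right) - 28 = \left(-6\right) \left(-28\right) - 28 = 168 - 28 = 140$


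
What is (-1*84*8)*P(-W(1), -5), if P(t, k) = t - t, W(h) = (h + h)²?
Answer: 0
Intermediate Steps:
W(h) = 4*h² (W(h) = (2*h)² = 4*h²)
P(t, k) = 0
(-1*84*8)*P(-W(1), -5) = (-1*84*8)*0 = -84*8*0 = -672*0 = 0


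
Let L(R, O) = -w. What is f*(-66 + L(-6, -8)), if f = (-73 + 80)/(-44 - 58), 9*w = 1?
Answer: 245/54 ≈ 4.5370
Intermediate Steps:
w = 1/9 (w = (1/9)*1 = 1/9 ≈ 0.11111)
L(R, O) = -1/9 (L(R, O) = -1*1/9 = -1/9)
f = -7/102 (f = 7/(-102) = 7*(-1/102) = -7/102 ≈ -0.068627)
f*(-66 + L(-6, -8)) = -7*(-66 - 1/9)/102 = -7/102*(-595/9) = 245/54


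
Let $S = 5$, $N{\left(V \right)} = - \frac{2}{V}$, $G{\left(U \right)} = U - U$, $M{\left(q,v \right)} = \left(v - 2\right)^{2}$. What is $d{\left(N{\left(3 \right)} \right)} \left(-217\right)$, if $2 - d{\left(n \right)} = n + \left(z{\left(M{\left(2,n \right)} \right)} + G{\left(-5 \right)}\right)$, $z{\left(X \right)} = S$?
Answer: $\frac{1519}{3} \approx 506.33$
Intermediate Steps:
$M{\left(q,v \right)} = \left(-2 + v\right)^{2}$
$G{\left(U \right)} = 0$
$z{\left(X \right)} = 5$
$d{\left(n \right)} = -3 - n$ ($d{\left(n \right)} = 2 - \left(n + \left(5 + 0\right)\right) = 2 - \left(n + 5\right) = 2 - \left(5 + n\right) = -3 - n$)
$d{\left(N{\left(3 \right)} \right)} \left(-217\right) = \left(-3 - - \frac{2}{3}\right) \left(-217\right) = \left(-3 + \frac{2}{3}\right) \left(-217\right) = \left(- \frac{7}{3}\right) \left(-217\right) = \frac{1519}{3}$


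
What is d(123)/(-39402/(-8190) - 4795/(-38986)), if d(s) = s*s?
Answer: 268367733270/87522079 ≈ 3066.3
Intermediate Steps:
d(s) = s²
d(123)/(-39402/(-8190) - 4795/(-38986)) = 123²/(-39402/(-8190) - 4795/(-38986)) = 15129/(-39402*(-1/8190) - 4795*(-1/38986)) = 15129/(2189/455 + 4795/38986) = 15129/(87522079/17738630) = 15129*(17738630/87522079) = 268367733270/87522079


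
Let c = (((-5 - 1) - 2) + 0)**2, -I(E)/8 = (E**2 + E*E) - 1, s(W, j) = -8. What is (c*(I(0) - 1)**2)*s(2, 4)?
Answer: -25088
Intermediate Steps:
I(E) = 8 - 16*E**2 (I(E) = -8*((E**2 + E*E) - 1) = -8*((E**2 + E**2) - 1) = -8*(2*E**2 - 1) = -8*(-1 + 2*E**2) = 8 - 16*E**2)
c = 64 (c = ((-6 - 2) + 0)**2 = (-8 + 0)**2 = (-8)**2 = 64)
(c*(I(0) - 1)**2)*s(2, 4) = (64*((8 - 16*0**2) - 1)**2)*(-8) = (64*((8 - 16*0) - 1)**2)*(-8) = (64*((8 + 0) - 1)**2)*(-8) = (64*(8 - 1)**2)*(-8) = (64*7**2)*(-8) = (64*49)*(-8) = 3136*(-8) = -25088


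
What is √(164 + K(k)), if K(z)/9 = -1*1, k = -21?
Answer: √155 ≈ 12.450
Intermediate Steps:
K(z) = -9 (K(z) = 9*(-1*1) = 9*(-1) = -9)
√(164 + K(k)) = √(164 - 9) = √155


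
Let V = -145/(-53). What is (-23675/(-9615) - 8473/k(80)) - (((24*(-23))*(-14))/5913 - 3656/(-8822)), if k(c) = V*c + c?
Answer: -24618322115791/891664947360 ≈ -27.609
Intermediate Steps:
V = 145/53 (V = -145*(-1/53) = 145/53 ≈ 2.7358)
k(c) = 198*c/53 (k(c) = 145*c/53 + c = 198*c/53)
(-23675/(-9615) - 8473/k(80)) - (((24*(-23))*(-14))/5913 - 3656/(-8822)) = (-23675/(-9615) - 8473/((198/53)*80)) - (((24*(-23))*(-14))/5913 - 3656/(-8822)) = (-23675*(-1/9615) - 8473/15840/53) - (-552*(-14)*(1/5913) - 3656*(-1/8822)) = (4735/1923 - 8473*53/15840) - (7728*(1/5913) + 1828/4411) = (4735/1923 - 449069/15840) - (2576/1971 + 1828/4411) = -262852429/10153440 - 1*14965724/8694081 = -262852429/10153440 - 14965724/8694081 = -24618322115791/891664947360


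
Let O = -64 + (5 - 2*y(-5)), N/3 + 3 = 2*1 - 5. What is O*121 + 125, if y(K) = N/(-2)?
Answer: -9192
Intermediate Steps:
N = -18 (N = -9 + 3*(2*1 - 5) = -9 + 3*(2 - 5) = -9 + 3*(-3) = -9 - 9 = -18)
y(K) = 9 (y(K) = -18/(-2) = -18*(-½) = 9)
O = -77 (O = -64 + (5 - 2*9) = -64 + (5 - 18) = -64 - 13 = -77)
O*121 + 125 = -77*121 + 125 = -9317 + 125 = -9192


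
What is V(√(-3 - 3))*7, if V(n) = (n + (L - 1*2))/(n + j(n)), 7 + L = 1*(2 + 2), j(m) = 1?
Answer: 7*(√6 + 5*I)/(√6 - I) ≈ 1.0 + 14.697*I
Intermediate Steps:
L = -3 (L = -7 + 1*(2 + 2) = -7 + 1*4 = -7 + 4 = -3)
V(n) = (-5 + n)/(1 + n) (V(n) = (n + (-3 - 1*2))/(n + 1) = (n + (-3 - 2))/(1 + n) = (n - 5)/(1 + n) = (-5 + n)/(1 + n))
V(√(-3 - 3))*7 = ((-5 + √(-3 - 3))/(1 + √(-3 - 3)))*7 = ((-5 + √(-6))/(1 + √(-6)))*7 = ((-5 + I*√6)/(1 + I*√6))*7 = 7*(-5 + I*√6)/(1 + I*√6)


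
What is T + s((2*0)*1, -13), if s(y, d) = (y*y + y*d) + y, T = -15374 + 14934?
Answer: -440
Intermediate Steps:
T = -440
s(y, d) = y + y² + d*y (s(y, d) = (y² + d*y) + y = y + y² + d*y)
T + s((2*0)*1, -13) = -440 + ((2*0)*1)*(1 - 13 + (2*0)*1) = -440 + (0*1)*(1 - 13 + 0*1) = -440 + 0*(1 - 13 + 0) = -440 + 0*(-12) = -440 + 0 = -440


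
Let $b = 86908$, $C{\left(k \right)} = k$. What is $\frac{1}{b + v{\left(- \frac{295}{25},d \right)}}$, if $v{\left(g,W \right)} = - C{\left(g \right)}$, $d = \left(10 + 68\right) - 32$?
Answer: $\frac{5}{434599} \approx 1.1505 \cdot 10^{-5}$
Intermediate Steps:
$d = 46$ ($d = 78 - 32 = 46$)
$v{\left(g,W \right)} = - g$
$\frac{1}{b + v{\left(- \frac{295}{25},d \right)}} = \frac{1}{86908 - - \frac{295}{25}} = \frac{1}{86908 - \left(-295\right) \frac{1}{25}} = \frac{1}{86908 - - \frac{59}{5}} = \frac{1}{86908 + \frac{59}{5}} = \frac{1}{\frac{434599}{5}} = \frac{5}{434599}$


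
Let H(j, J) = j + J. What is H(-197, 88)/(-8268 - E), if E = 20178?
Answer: 109/28446 ≈ 0.0038318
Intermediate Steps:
H(j, J) = J + j
H(-197, 88)/(-8268 - E) = (88 - 197)/(-8268 - 1*20178) = -109/(-8268 - 20178) = -109/(-28446) = -109*(-1/28446) = 109/28446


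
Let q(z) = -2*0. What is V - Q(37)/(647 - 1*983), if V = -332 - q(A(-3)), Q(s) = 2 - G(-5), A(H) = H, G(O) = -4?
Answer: -18591/56 ≈ -331.98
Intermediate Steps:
q(z) = 0
Q(s) = 6 (Q(s) = 2 - 1*(-4) = 2 + 4 = 6)
V = -332 (V = -332 - 1*0 = -332 + 0 = -332)
V - Q(37)/(647 - 1*983) = -332 - 6/(647 - 1*983) = -332 - 6/(647 - 983) = -332 - 6/(-336) = -332 - 6*(-1)/336 = -332 - 1*(-1/56) = -332 + 1/56 = -18591/56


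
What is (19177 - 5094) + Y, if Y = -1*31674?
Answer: -17591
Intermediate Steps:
Y = -31674
(19177 - 5094) + Y = (19177 - 5094) - 31674 = 14083 - 31674 = -17591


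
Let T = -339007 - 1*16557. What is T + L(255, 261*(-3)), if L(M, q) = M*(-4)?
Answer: -356584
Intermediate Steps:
L(M, q) = -4*M
T = -355564 (T = -339007 - 16557 = -355564)
T + L(255, 261*(-3)) = -355564 - 4*255 = -355564 - 1020 = -356584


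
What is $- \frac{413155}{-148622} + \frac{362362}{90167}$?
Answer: $\frac{1183219637}{174036362} \approx 6.7987$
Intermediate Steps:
$- \frac{413155}{-148622} + \frac{362362}{90167} = \left(-413155\right) \left(- \frac{1}{148622}\right) + 362362 \cdot \frac{1}{90167} = \frac{413155}{148622} + \frac{4706}{1171} = \frac{1183219637}{174036362}$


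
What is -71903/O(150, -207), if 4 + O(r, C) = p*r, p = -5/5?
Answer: 71903/154 ≈ 466.90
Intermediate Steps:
p = -1 (p = -5*⅕ = -1)
O(r, C) = -4 - r
-71903/O(150, -207) = -71903/(-4 - 1*150) = -71903/(-4 - 150) = -71903/(-154) = -71903*(-1/154) = 71903/154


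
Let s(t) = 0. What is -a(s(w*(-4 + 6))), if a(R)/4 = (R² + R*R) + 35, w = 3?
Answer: -140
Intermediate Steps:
a(R) = 140 + 8*R² (a(R) = 4*((R² + R*R) + 35) = 4*((R² + R²) + 35) = 4*(2*R² + 35) = 4*(35 + 2*R²) = 140 + 8*R²)
-a(s(w*(-4 + 6))) = -(140 + 8*0²) = -(140 + 8*0) = -(140 + 0) = -1*140 = -140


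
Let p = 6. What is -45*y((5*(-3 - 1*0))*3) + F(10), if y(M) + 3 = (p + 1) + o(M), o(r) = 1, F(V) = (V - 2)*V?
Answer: -145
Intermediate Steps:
F(V) = V*(-2 + V) (F(V) = (-2 + V)*V = V*(-2 + V))
y(M) = 5 (y(M) = -3 + ((6 + 1) + 1) = -3 + (7 + 1) = -3 + 8 = 5)
-45*y((5*(-3 - 1*0))*3) + F(10) = -45*5 + 10*(-2 + 10) = -225 + 10*8 = -225 + 80 = -145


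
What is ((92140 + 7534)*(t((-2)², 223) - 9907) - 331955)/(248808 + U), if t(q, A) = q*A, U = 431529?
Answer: -128413295/97191 ≈ -1321.2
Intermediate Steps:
t(q, A) = A*q
((92140 + 7534)*(t((-2)², 223) - 9907) - 331955)/(248808 + U) = ((92140 + 7534)*(223*(-2)² - 9907) - 331955)/(248808 + 431529) = (99674*(223*4 - 9907) - 331955)/680337 = (99674*(892 - 9907) - 331955)*(1/680337) = (99674*(-9015) - 331955)*(1/680337) = (-898561110 - 331955)*(1/680337) = -898893065*1/680337 = -128413295/97191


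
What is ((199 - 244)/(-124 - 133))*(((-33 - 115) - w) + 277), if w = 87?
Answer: 1890/257 ≈ 7.3541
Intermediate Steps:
((199 - 244)/(-124 - 133))*(((-33 - 115) - w) + 277) = ((199 - 244)/(-124 - 133))*(((-33 - 115) - 1*87) + 277) = (-45/(-257))*((-148 - 87) + 277) = (-45*(-1/257))*(-235 + 277) = (45/257)*42 = 1890/257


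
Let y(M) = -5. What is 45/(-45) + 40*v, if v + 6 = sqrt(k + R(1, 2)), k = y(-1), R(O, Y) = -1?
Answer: -241 + 40*I*sqrt(6) ≈ -241.0 + 97.98*I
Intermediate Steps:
k = -5
v = -6 + I*sqrt(6) (v = -6 + sqrt(-5 - 1) = -6 + sqrt(-6) = -6 + I*sqrt(6) ≈ -6.0 + 2.4495*I)
45/(-45) + 40*v = 45/(-45) + 40*(-6 + I*sqrt(6)) = 45*(-1/45) + (-240 + 40*I*sqrt(6)) = -1 + (-240 + 40*I*sqrt(6)) = -241 + 40*I*sqrt(6)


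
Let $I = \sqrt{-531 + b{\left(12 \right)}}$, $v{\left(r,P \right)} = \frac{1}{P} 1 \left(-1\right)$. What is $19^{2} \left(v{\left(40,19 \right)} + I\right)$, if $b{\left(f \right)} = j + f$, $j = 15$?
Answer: $-19 + 2166 i \sqrt{14} \approx -19.0 + 8104.4 i$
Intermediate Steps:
$v{\left(r,P \right)} = - \frac{1}{P}$ ($v{\left(r,P \right)} = \frac{1}{P} \left(-1\right) = - \frac{1}{P}$)
$b{\left(f \right)} = 15 + f$
$I = 6 i \sqrt{14}$ ($I = \sqrt{-531 + \left(15 + 12\right)} = \sqrt{-531 + 27} = \sqrt{-504} = 6 i \sqrt{14} \approx 22.45 i$)
$19^{2} \left(v{\left(40,19 \right)} + I\right) = 19^{2} \left(- \frac{1}{19} + 6 i \sqrt{14}\right) = 361 \left(\left(-1\right) \frac{1}{19} + 6 i \sqrt{14}\right) = 361 \left(- \frac{1}{19} + 6 i \sqrt{14}\right) = -19 + 2166 i \sqrt{14}$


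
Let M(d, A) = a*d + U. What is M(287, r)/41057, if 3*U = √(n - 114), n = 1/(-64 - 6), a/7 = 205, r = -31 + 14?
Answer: 411845/41057 + I*√558670/8621970 ≈ 10.031 + 8.669e-5*I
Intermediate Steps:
r = -17
a = 1435 (a = 7*205 = 1435)
n = -1/70 (n = 1/(-70) = -1/70 ≈ -0.014286)
U = I*√558670/210 (U = √(-1/70 - 114)/3 = √(-7981/70)/3 = (I*√558670/70)/3 = I*√558670/210 ≈ 3.5592*I)
M(d, A) = 1435*d + I*√558670/210
M(287, r)/41057 = (1435*287 + I*√558670/210)/41057 = (411845 + I*√558670/210)*(1/41057) = 411845/41057 + I*√558670/8621970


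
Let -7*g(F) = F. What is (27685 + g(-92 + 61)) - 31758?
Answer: -28480/7 ≈ -4068.6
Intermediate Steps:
g(F) = -F/7
(27685 + g(-92 + 61)) - 31758 = (27685 - (-92 + 61)/7) - 31758 = (27685 - 1/7*(-31)) - 31758 = (27685 + 31/7) - 31758 = 193826/7 - 31758 = -28480/7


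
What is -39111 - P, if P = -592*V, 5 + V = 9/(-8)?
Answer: -42737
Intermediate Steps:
V = -49/8 (V = -5 + 9/(-8) = -5 + 9*(-⅛) = -5 - 9/8 = -49/8 ≈ -6.1250)
P = 3626 (P = -592*(-49/8) = 3626)
-39111 - P = -39111 - 1*3626 = -39111 - 3626 = -42737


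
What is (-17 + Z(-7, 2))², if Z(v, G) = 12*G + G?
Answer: 81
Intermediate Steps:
Z(v, G) = 13*G
(-17 + Z(-7, 2))² = (-17 + 13*2)² = (-17 + 26)² = 9² = 81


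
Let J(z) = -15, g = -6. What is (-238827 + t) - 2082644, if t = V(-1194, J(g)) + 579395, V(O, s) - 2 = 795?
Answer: -1741279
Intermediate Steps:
V(O, s) = 797 (V(O, s) = 2 + 795 = 797)
t = 580192 (t = 797 + 579395 = 580192)
(-238827 + t) - 2082644 = (-238827 + 580192) - 2082644 = 341365 - 2082644 = -1741279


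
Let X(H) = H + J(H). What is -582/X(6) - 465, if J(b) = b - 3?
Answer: -1589/3 ≈ -529.67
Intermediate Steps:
J(b) = -3 + b
X(H) = -3 + 2*H (X(H) = H + (-3 + H) = -3 + 2*H)
-582/X(6) - 465 = -582/(-3 + 2*6) - 465 = -582/(-3 + 12) - 465 = -582/9 - 465 = -6*97/9 - 465 = -194/3 - 465 = -1589/3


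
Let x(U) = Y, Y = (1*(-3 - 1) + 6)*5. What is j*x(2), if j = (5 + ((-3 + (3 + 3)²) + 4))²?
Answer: 17640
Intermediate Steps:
Y = 10 (Y = (1*(-4) + 6)*5 = (-4 + 6)*5 = 2*5 = 10)
x(U) = 10
j = 1764 (j = (5 + ((-3 + 6²) + 4))² = (5 + ((-3 + 36) + 4))² = (5 + (33 + 4))² = (5 + 37)² = 42² = 1764)
j*x(2) = 1764*10 = 17640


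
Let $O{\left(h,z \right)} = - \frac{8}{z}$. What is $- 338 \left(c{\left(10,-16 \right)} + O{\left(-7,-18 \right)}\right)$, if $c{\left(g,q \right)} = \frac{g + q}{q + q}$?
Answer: $- \frac{15379}{72} \approx -213.6$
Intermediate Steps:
$c{\left(g,q \right)} = \frac{g + q}{2 q}$
$- 338 \left(c{\left(10,-16 \right)} + O{\left(-7,-18 \right)}\right) = - 338 \left(\frac{10 - 16}{2 \left(-16\right)} - \frac{8}{-18}\right) = - 338 \left(\frac{1}{2} \left(- \frac{1}{16}\right) \left(-6\right) - - \frac{4}{9}\right) = - 338 \left(\frac{3}{16} + \frac{4}{9}\right) = \left(-338\right) \frac{91}{144} = - \frac{15379}{72}$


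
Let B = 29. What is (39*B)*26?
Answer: 29406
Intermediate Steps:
(39*B)*26 = (39*29)*26 = 1131*26 = 29406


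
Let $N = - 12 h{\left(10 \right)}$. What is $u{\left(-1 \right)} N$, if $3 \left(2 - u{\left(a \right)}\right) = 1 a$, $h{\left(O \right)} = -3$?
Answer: $84$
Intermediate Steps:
$u{\left(a \right)} = 2 - \frac{a}{3}$ ($u{\left(a \right)} = 2 - \frac{1 a}{3} = 2 - \frac{a}{3}$)
$N = 36$ ($N = \left(-12\right) \left(-3\right) = 36$)
$u{\left(-1 \right)} N = \left(2 - - \frac{1}{3}\right) 36 = \left(2 + \frac{1}{3}\right) 36 = \frac{7}{3} \cdot 36 = 84$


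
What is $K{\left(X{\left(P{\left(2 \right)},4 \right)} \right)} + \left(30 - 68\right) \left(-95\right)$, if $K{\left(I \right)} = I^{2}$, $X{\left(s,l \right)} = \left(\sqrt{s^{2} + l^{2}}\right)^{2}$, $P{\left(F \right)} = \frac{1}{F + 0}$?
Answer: $\frac{61985}{16} \approx 3874.1$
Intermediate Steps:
$P{\left(F \right)} = \frac{1}{F}$
$X{\left(s,l \right)} = l^{2} + s^{2}$ ($X{\left(s,l \right)} = \left(\sqrt{l^{2} + s^{2}}\right)^{2} = l^{2} + s^{2}$)
$K{\left(X{\left(P{\left(2 \right)},4 \right)} \right)} + \left(30 - 68\right) \left(-95\right) = \left(4^{2} + \left(\frac{1}{2}\right)^{2}\right)^{2} + \left(30 - 68\right) \left(-95\right) = \left(16 + \left(\frac{1}{2}\right)^{2}\right)^{2} - -3610 = \left(16 + \frac{1}{4}\right)^{2} + 3610 = \left(\frac{65}{4}\right)^{2} + 3610 = \frac{4225}{16} + 3610 = \frac{61985}{16}$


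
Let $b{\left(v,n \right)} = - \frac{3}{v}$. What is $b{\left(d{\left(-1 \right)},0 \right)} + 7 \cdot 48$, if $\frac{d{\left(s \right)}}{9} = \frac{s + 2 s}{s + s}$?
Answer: $\frac{3022}{9} \approx 335.78$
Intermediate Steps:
$d{\left(s \right)} = \frac{27}{2}$ ($d{\left(s \right)} = 9 \frac{s + 2 s}{s + s} = 9 \frac{3 s}{2 s} = 9 \cdot 3 s \frac{1}{2 s} = 9 \cdot \frac{3}{2} = \frac{27}{2}$)
$b{\left(d{\left(-1 \right)},0 \right)} + 7 \cdot 48 = - \frac{3}{\frac{27}{2}} + 7 \cdot 48 = \left(-3\right) \frac{2}{27} + 336 = - \frac{2}{9} + 336 = \frac{3022}{9}$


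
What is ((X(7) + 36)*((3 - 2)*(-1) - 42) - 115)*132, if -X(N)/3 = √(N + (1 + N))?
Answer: -219516 + 17028*√15 ≈ -1.5357e+5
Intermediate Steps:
X(N) = -3*√(1 + 2*N) (X(N) = -3*√(N + (1 + N)) = -3*√(1 + 2*N))
((X(7) + 36)*((3 - 2)*(-1) - 42) - 115)*132 = ((-3*√(1 + 2*7) + 36)*((3 - 2)*(-1) - 42) - 115)*132 = ((-3*√(1 + 14) + 36)*(1*(-1) - 42) - 115)*132 = ((-3*√15 + 36)*(-1 - 42) - 115)*132 = ((36 - 3*√15)*(-43) - 115)*132 = ((-1548 + 129*√15) - 115)*132 = (-1663 + 129*√15)*132 = -219516 + 17028*√15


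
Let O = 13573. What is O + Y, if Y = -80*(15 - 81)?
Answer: 18853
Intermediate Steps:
Y = 5280 (Y = -80*(-66) = 5280)
O + Y = 13573 + 5280 = 18853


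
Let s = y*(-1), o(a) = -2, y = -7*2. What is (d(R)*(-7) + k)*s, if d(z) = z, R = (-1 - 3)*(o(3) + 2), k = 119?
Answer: 1666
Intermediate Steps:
y = -14
R = 0 (R = (-1 - 3)*(-2 + 2) = -4*0 = 0)
s = 14 (s = -14*(-1) = 14)
(d(R)*(-7) + k)*s = (0*(-7) + 119)*14 = (0 + 119)*14 = 119*14 = 1666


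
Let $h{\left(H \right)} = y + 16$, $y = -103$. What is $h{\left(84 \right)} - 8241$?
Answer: $-8328$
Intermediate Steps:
$h{\left(H \right)} = -87$ ($h{\left(H \right)} = -103 + 16 = -87$)
$h{\left(84 \right)} - 8241 = -87 - 8241 = -8328$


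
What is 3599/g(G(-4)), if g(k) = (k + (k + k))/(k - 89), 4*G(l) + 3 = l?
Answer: 435479/7 ≈ 62211.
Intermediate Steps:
G(l) = -¾ + l/4
g(k) = 3*k/(-89 + k) (g(k) = (k + 2*k)/(-89 + k) = (3*k)/(-89 + k) = 3*k/(-89 + k))
3599/g(G(-4)) = 3599/((3*(-¾ + (¼)*(-4))/(-89 + (-¾ + (¼)*(-4))))) = 3599/((3*(-¾ - 1)/(-89 + (-¾ - 1)))) = 3599/((3*(-7/4)/(-89 - 7/4))) = 3599/((3*(-7/4)/(-363/4))) = 3599/((3*(-7/4)*(-4/363))) = 3599/(7/121) = 3599*(121/7) = 435479/7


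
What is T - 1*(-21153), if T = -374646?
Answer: -353493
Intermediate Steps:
T - 1*(-21153) = -374646 - 1*(-21153) = -374646 + 21153 = -353493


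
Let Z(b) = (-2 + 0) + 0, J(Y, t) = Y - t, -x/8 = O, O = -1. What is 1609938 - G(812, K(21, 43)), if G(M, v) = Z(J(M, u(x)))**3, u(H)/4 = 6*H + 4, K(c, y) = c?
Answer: 1609946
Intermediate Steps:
x = 8 (x = -8*(-1) = 8)
u(H) = 16 + 24*H (u(H) = 4*(6*H + 4) = 4*(4 + 6*H) = 16 + 24*H)
Z(b) = -2 (Z(b) = -2 + 0 = -2)
G(M, v) = -8 (G(M, v) = (-2)**3 = -8)
1609938 - G(812, K(21, 43)) = 1609938 - 1*(-8) = 1609938 + 8 = 1609946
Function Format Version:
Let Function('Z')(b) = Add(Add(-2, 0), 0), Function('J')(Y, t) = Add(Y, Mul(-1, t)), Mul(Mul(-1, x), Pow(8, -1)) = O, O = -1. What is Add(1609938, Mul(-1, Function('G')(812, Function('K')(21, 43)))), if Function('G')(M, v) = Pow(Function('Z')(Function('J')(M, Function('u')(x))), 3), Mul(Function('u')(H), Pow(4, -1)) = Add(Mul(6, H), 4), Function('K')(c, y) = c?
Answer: 1609946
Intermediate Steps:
x = 8 (x = Mul(-8, -1) = 8)
Function('u')(H) = Add(16, Mul(24, H)) (Function('u')(H) = Mul(4, Add(Mul(6, H), 4)) = Mul(4, Add(4, Mul(6, H))) = Add(16, Mul(24, H)))
Function('Z')(b) = -2 (Function('Z')(b) = Add(-2, 0) = -2)
Function('G')(M, v) = -8 (Function('G')(M, v) = Pow(-2, 3) = -8)
Add(1609938, Mul(-1, Function('G')(812, Function('K')(21, 43)))) = Add(1609938, Mul(-1, -8)) = Add(1609938, 8) = 1609946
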